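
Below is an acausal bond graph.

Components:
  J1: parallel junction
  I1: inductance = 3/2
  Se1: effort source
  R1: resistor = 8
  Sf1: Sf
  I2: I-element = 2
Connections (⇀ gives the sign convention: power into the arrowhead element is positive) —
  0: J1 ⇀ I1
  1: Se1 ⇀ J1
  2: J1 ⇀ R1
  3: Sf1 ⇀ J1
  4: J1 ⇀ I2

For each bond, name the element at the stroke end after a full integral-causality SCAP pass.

#0 →I1
#1 →J1
#2 →R1
#3 →Sf1
#4 →I2

bond 1 stroke→J1  (Se1 fixes effort; stroke away)
bond 3 stroke→Sf1  (Sf1 (Sf) sets flow on bond)
bond 0 stroke→I1  (common-e at J1 fixed by 1)
bond 2 stroke→R1  (0-jn J1 has e-setter on 1)
bond 4 stroke→I2  (common-e at J1 fixed by 1)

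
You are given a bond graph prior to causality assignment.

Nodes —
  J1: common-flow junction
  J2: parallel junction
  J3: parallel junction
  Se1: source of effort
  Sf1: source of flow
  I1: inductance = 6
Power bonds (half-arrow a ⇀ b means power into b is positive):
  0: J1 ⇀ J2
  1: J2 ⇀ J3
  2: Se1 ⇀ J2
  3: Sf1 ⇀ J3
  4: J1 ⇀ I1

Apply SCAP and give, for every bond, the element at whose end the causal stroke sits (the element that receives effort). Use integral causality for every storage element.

#0 stroke→J1
#1 stroke→J3
#2 stroke→J2
#3 stroke→Sf1
#4 stroke→I1

b2 stroke at J2  (Se1 (Se) sets effort on bond)
b3 stroke at Sf1  (Sf1 (Sf) sets flow on bond)
b0 stroke at J1  (common-e at J2 fixed by 2)
b1 stroke at J3  (J2: bond 2 brought effort, rest push out)
b4 stroke at I1  (closing 1-jn rule on J1)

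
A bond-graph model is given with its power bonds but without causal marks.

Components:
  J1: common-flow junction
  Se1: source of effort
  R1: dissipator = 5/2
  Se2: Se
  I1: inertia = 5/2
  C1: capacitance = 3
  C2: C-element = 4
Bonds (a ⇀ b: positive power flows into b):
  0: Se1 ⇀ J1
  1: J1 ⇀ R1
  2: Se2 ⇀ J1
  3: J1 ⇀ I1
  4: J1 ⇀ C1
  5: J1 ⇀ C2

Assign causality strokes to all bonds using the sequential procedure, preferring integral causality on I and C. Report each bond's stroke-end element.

#0 stroke at J1  (Se1: effort source, stroke at far end)
#2 stroke at J1  (source Se2 imposes e)
#3 stroke at I1  (I1 integral (f out))
#1 stroke at J1  (common-f at J1 fixed by 3)
#4 stroke at J1  (J1: bond 3 brought flow, rest push out)
#5 stroke at J1  (1-jn J1 has f-setter on 3)

bond 0 →J1
bond 1 →J1
bond 2 →J1
bond 3 →I1
bond 4 →J1
bond 5 →J1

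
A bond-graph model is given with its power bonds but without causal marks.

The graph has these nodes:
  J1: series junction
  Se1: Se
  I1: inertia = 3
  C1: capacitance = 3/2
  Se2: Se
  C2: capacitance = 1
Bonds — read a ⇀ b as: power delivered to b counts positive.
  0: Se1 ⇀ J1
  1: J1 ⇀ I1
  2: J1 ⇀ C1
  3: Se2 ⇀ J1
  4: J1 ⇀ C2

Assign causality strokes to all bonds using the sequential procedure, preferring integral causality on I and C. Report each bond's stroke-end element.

bond 0 →J1
bond 1 →I1
bond 2 →J1
bond 3 →J1
bond 4 →J1

b0 →J1  (Se1 fixes effort; stroke away)
b3 →J1  (source Se2 imposes e)
b1 →I1  (I1 outputs flow p/I1)
b2 →J1  (1-jn J1 has f-setter on 1)
b4 →J1  (common-f at J1 fixed by 1)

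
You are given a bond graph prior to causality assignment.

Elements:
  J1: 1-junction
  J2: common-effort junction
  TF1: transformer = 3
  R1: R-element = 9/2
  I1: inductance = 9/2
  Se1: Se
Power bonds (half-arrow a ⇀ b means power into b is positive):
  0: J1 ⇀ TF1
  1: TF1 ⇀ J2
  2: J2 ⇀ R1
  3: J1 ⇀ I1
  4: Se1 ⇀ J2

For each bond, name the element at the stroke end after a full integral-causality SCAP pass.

b0 |J1
b1 |TF1
b2 |R1
b3 |I1
b4 |J2

bond 4 stroke at J2  (source Se1 imposes e)
bond 1 stroke at TF1  (common-e at J2 fixed by 4)
bond 2 stroke at R1  (common-e at J2 fixed by 4)
bond 0 stroke at J1  (TF1: transformer flips bond 1)
bond 3 stroke at I1  (closing 1-jn rule on J1)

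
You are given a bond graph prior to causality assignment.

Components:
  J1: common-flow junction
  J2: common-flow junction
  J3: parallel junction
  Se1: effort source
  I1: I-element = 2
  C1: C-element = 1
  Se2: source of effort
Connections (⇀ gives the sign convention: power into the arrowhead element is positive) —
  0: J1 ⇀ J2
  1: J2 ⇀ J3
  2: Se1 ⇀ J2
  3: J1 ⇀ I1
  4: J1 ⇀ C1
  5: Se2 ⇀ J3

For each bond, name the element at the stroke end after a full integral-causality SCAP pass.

#2 stroke at J2  (source Se1 imposes e)
#5 stroke at J3  (source Se2 imposes e)
#1 stroke at J2  (J3 effort already set via bond 5)
#0 stroke at J1  (J2: last free bond brings flow in)
#3 stroke at I1  (I1: I, integral causality)
#4 stroke at J1  (J1 flow already set via bond 3)

#0 |J1
#1 |J2
#2 |J2
#3 |I1
#4 |J1
#5 |J3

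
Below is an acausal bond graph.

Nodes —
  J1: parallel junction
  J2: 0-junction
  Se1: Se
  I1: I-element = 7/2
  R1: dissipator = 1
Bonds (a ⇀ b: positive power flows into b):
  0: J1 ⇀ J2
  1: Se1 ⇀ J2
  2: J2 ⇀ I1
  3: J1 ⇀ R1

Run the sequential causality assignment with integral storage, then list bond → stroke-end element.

b0 |J1
b1 |J2
b2 |I1
b3 |R1

bond 1 stroke at J2  (Se1 fixes effort; stroke away)
bond 0 stroke at J1  (J2: bond 1 brought effort, rest push out)
bond 2 stroke at I1  (J2 effort already set via bond 1)
bond 3 stroke at R1  (J1: bond 0 brought effort, rest push out)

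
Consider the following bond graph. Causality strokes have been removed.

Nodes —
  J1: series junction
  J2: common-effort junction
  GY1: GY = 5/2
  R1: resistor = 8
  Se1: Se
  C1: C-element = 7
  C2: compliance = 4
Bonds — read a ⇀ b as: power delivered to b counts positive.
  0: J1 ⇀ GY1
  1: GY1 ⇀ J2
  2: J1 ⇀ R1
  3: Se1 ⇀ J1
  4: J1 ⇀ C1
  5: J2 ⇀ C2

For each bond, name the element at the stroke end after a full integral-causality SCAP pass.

b3 stroke at J1  (source Se1 imposes e)
b4 stroke at J1  (C1 outputs effort q/C1)
b5 stroke at J2  (prefer integral on C2)
b1 stroke at GY1  (0-jn J2 has e-setter on 5)
b0 stroke at GY1  (GY GY1: same side as bond 1)
b2 stroke at J1  (J1: bond 0 brought flow, rest push out)

b0 stroke→GY1
b1 stroke→GY1
b2 stroke→J1
b3 stroke→J1
b4 stroke→J1
b5 stroke→J2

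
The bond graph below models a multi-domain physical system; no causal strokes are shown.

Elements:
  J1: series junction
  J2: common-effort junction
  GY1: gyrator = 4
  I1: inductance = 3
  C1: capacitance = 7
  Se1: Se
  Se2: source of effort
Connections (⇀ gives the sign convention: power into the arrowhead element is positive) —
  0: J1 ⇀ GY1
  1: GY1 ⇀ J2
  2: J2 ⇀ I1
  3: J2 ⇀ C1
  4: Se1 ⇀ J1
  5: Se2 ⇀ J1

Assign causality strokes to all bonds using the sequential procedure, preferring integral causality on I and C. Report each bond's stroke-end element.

β4 |J1  (Se1: effort source, stroke at far end)
β5 |J1  (source Se2 imposes e)
β0 |GY1  (only one flow-in slot at J1)
β1 |GY1  (GY GY1: same side as bond 0)
β2 |I1  (I1 integral (f out))
β3 |J2  (J2 needs exactly one e-in)

#0 →GY1
#1 →GY1
#2 →I1
#3 →J2
#4 →J1
#5 →J1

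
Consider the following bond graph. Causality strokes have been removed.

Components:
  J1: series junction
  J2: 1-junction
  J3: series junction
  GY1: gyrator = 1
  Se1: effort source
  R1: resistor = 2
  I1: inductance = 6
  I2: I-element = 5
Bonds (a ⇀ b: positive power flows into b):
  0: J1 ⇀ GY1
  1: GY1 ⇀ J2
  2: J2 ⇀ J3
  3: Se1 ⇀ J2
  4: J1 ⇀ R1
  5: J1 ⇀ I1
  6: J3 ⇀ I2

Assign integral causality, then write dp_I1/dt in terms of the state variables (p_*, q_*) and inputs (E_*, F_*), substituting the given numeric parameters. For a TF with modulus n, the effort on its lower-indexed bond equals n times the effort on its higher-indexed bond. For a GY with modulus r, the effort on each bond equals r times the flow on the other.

b3 →J2  (Se1: effort source, stroke at far end)
b5 →I1  (I1 outputs flow p/I1)
b0 →J1  (J1 flow already set via bond 5)
b4 →J1  (J1 flow already set via bond 5)
b1 →J2  (through GY1, causality inverts; strokes same side of GY1)
b2 →J3  (J2 needs exactly one f-in)
b6 →I2  (closing 1-jn rule on J3)

dp_I1/dt = -p_I1/3 - p_I2/5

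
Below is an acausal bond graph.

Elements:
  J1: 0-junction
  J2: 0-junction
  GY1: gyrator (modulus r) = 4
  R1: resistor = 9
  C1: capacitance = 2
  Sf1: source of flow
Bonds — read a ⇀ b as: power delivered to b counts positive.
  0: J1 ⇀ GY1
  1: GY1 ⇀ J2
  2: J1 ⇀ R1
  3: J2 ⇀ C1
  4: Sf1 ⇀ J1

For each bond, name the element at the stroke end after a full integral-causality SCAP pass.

β0 stroke→GY1
β1 stroke→GY1
β2 stroke→J1
β3 stroke→J2
β4 stroke→Sf1

b4 |Sf1  (Sf1 (Sf) sets flow on bond)
b3 |J2  (C1 outputs effort q/C1)
b1 |GY1  (J2 effort already set via bond 3)
b0 |GY1  (GY1 both-in/both-out from 1)
b2 |J1  (J1: last free bond brings effort in)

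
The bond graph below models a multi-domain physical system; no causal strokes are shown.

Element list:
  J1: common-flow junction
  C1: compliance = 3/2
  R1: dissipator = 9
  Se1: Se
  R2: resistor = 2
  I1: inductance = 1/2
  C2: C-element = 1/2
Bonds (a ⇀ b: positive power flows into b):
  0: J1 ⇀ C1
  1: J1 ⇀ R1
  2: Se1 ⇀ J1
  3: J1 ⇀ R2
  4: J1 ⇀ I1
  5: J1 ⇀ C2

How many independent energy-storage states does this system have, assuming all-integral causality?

3  (C1, C2, I1 all integral)

b2 →J1  (Se1: effort source, stroke at far end)
b0 →J1  (prefer integral on C1)
b4 →I1  (prefer integral on I1)
b1 →J1  (J1 flow already set via bond 4)
b3 →J1  (1-jn J1 has f-setter on 4)
b5 →J1  (J1: bond 4 brought flow, rest push out)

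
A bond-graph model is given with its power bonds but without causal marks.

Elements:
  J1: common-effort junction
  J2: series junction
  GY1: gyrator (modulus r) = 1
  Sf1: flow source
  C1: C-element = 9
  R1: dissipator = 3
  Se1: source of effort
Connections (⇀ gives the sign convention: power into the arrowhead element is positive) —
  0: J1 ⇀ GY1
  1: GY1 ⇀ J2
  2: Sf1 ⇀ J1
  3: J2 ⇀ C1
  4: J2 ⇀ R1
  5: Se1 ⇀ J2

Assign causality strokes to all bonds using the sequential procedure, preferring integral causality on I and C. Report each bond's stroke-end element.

β2 |Sf1  (source Sf1 imposes f)
β5 |J2  (Se1: effort source, stroke at far end)
β0 |J1  (only one effort-in slot at J1)
β1 |J2  (through GY1, causality inverts; strokes same side of GY1)
β3 |J2  (C1: C, integral causality)
β4 |R1  (only one flow-in slot at J2)

bond 0 stroke at J1
bond 1 stroke at J2
bond 2 stroke at Sf1
bond 3 stroke at J2
bond 4 stroke at R1
bond 5 stroke at J2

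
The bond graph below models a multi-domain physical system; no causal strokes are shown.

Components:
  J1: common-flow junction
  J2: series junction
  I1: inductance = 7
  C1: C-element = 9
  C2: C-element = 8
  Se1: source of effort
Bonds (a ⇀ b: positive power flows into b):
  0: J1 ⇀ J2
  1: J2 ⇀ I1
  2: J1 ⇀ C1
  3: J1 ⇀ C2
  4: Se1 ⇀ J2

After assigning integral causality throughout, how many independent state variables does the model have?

β4 |J2  (Se1 fixes effort; stroke away)
β1 |I1  (I1 integral (f out))
β0 |J2  (1-jn J2 has f-setter on 1)
β2 |J1  (J1: bond 0 brought flow, rest push out)
β3 |J1  (1-jn J1 has f-setter on 0)

3  (C1, C2, I1 all integral)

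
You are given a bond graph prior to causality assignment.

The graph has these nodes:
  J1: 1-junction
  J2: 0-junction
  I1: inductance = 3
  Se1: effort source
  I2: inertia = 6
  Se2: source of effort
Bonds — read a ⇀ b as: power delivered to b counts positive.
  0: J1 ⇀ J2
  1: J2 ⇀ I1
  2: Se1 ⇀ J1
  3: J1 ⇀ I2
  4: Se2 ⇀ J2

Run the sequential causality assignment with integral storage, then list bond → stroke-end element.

β0 →J1
β1 →I1
β2 →J1
β3 →I2
β4 →J2

b2 stroke→J1  (source Se1 imposes e)
b4 stroke→J2  (Se2 (Se) sets effort on bond)
b0 stroke→J1  (J2: bond 4 brought effort, rest push out)
b1 stroke→I1  (0-jn J2 has e-setter on 4)
b3 stroke→I2  (closing 1-jn rule on J1)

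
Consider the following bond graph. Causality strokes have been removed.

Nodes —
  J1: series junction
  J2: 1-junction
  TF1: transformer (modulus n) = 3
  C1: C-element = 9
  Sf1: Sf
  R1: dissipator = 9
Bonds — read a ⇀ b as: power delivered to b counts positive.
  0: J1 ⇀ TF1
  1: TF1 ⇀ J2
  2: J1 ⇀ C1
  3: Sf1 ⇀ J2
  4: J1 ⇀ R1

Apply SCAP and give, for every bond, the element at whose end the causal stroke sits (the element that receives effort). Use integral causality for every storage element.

β3 →Sf1  (Sf1 (Sf) sets flow on bond)
β1 →J2  (common-f at J2 fixed by 3)
β0 →TF1  (TF TF1: opposite of bond 1)
β2 →J1  (J1 flow already set via bond 0)
β4 →J1  (J1: bond 0 brought flow, rest push out)

#0 stroke→TF1
#1 stroke→J2
#2 stroke→J1
#3 stroke→Sf1
#4 stroke→J1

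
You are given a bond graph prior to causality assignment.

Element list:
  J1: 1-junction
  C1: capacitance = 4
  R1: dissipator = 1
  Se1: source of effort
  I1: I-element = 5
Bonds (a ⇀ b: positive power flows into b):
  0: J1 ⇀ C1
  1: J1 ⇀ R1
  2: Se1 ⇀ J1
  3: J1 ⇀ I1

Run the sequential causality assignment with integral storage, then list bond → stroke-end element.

#2 →J1  (Se1: effort source, stroke at far end)
#0 →J1  (C1 integral (e out))
#3 →I1  (prefer integral on I1)
#1 →J1  (J1 flow already set via bond 3)

β0 stroke at J1
β1 stroke at J1
β2 stroke at J1
β3 stroke at I1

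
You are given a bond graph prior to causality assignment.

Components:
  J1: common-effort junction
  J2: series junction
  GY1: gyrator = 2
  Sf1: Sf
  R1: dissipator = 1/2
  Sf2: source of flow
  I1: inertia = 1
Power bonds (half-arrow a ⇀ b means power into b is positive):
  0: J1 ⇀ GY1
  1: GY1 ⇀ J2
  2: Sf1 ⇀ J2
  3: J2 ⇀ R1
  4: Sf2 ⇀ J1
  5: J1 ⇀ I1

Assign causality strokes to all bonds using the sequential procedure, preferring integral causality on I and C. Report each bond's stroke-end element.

#2 →Sf1  (Sf1: flow source, stroke at near end)
#4 →Sf2  (Sf2 (Sf) sets flow on bond)
#1 →J2  (J2: bond 2 brought flow, rest push out)
#3 →J2  (J2 flow already set via bond 2)
#0 →J1  (GY GY1: same side as bond 1)
#5 →I1  (J1 effort already set via bond 0)

β0 stroke→J1
β1 stroke→J2
β2 stroke→Sf1
β3 stroke→J2
β4 stroke→Sf2
β5 stroke→I1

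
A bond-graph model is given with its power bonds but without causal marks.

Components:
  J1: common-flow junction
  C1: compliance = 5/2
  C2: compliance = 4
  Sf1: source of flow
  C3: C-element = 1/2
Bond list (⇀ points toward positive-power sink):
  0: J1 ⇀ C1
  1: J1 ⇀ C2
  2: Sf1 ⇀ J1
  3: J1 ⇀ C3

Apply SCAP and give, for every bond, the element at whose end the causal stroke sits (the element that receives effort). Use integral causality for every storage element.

bond 2 →Sf1  (Sf1 (Sf) sets flow on bond)
bond 0 →J1  (1-jn J1 has f-setter on 2)
bond 1 →J1  (J1 flow already set via bond 2)
bond 3 →J1  (J1 flow already set via bond 2)

bond 0 stroke→J1
bond 1 stroke→J1
bond 2 stroke→Sf1
bond 3 stroke→J1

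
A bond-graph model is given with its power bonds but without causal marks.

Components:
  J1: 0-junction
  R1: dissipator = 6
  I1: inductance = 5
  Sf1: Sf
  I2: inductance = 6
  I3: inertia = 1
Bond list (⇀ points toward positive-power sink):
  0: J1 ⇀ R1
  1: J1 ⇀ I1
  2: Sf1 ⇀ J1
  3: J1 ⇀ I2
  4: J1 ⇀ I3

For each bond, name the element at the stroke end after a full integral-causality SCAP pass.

#2 stroke at Sf1  (Sf1: flow source, stroke at near end)
#1 stroke at I1  (I1: I, integral causality)
#3 stroke at I2  (prefer integral on I2)
#4 stroke at I3  (I3: I, integral causality)
#0 stroke at J1  (closing 0-jn rule on J1)

#0 stroke→J1
#1 stroke→I1
#2 stroke→Sf1
#3 stroke→I2
#4 stroke→I3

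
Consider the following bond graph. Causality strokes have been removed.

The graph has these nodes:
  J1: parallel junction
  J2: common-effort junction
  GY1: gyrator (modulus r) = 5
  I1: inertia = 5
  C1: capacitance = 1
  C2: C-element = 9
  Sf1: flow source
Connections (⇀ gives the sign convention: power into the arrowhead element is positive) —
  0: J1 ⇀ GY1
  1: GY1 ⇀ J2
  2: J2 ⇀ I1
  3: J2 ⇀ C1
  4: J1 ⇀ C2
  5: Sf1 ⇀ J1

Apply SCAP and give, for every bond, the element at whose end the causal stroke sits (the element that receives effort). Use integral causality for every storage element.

b5 stroke→Sf1  (Sf1: flow source, stroke at near end)
b2 stroke→I1  (I1 integral (f out))
b3 stroke→J2  (C1 integral (e out))
b1 stroke→GY1  (J2: bond 3 brought effort, rest push out)
b0 stroke→GY1  (through GY1, causality inverts; strokes same side of GY1)
b4 stroke→J1  (J1 needs exactly one e-in)

b0 |GY1
b1 |GY1
b2 |I1
b3 |J2
b4 |J1
b5 |Sf1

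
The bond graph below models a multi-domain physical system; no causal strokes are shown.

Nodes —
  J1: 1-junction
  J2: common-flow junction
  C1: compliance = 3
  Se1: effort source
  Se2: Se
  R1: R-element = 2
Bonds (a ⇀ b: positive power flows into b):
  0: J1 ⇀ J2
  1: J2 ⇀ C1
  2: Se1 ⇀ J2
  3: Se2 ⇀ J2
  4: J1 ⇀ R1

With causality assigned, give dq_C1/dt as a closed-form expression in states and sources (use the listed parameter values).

b2 stroke→J2  (Se1 fixes effort; stroke away)
b3 stroke→J2  (source Se2 imposes e)
b1 stroke→J2  (C1: C, integral causality)
b0 stroke→J1  (only one flow-in slot at J2)
b4 stroke→R1  (only one flow-in slot at J1)

dq_C1/dt = E_Se1/2 + E_Se2/2 - q_C1/6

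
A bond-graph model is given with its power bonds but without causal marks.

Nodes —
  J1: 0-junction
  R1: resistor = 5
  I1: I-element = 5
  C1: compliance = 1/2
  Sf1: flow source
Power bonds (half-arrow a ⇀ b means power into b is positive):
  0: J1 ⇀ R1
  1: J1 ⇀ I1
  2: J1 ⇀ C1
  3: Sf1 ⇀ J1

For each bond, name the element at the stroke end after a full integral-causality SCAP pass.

#0 →R1
#1 →I1
#2 →J1
#3 →Sf1

b3 stroke at Sf1  (Sf1 fixes flow; stroke at Sf1)
b1 stroke at I1  (I1: I, integral causality)
b2 stroke at J1  (C1 outputs effort q/C1)
b0 stroke at R1  (J1 effort already set via bond 2)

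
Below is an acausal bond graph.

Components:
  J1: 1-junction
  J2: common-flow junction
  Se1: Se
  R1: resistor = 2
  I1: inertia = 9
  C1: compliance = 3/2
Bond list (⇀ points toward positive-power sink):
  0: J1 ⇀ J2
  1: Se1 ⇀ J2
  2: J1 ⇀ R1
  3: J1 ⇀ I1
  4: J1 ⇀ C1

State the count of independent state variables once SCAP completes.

bond 1 stroke→J2  (Se1: effort source, stroke at far end)
bond 0 stroke→J1  (only one flow-in slot at J2)
bond 3 stroke→I1  (prefer integral on I1)
bond 2 stroke→J1  (1-jn J1 has f-setter on 3)
bond 4 stroke→J1  (1-jn J1 has f-setter on 3)

2  (C1, I1 all integral)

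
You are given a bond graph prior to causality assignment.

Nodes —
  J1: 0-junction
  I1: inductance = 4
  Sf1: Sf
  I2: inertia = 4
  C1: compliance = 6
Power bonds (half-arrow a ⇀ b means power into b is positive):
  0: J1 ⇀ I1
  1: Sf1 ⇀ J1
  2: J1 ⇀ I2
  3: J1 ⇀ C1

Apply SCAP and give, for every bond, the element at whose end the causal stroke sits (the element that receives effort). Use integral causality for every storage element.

b0 |I1
b1 |Sf1
b2 |I2
b3 |J1

β1 →Sf1  (Sf1: flow source, stroke at near end)
β0 →I1  (I1: I, integral causality)
β2 →I2  (I2 outputs flow p/I2)
β3 →J1  (J1: last free bond brings effort in)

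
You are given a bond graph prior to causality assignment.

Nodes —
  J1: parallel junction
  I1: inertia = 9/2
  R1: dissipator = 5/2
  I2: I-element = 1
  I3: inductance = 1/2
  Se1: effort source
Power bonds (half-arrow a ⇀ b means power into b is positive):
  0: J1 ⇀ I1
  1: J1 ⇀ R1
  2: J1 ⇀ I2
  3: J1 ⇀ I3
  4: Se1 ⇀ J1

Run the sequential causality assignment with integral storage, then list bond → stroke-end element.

β4 |J1  (Se1: effort source, stroke at far end)
β0 |I1  (J1: bond 4 brought effort, rest push out)
β1 |R1  (J1: bond 4 brought effort, rest push out)
β2 |I2  (0-jn J1 has e-setter on 4)
β3 |I3  (J1 effort already set via bond 4)

b0 stroke→I1
b1 stroke→R1
b2 stroke→I2
b3 stroke→I3
b4 stroke→J1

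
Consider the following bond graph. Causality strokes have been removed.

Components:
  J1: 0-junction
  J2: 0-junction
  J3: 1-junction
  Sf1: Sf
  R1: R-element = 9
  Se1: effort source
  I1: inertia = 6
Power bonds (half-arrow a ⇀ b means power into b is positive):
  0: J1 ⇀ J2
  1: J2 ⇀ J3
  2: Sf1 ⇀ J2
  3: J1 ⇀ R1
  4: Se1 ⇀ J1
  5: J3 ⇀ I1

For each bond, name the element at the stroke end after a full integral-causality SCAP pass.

β2 →Sf1  (source Sf1 imposes f)
β4 →J1  (Se1 fixes effort; stroke away)
β0 →J2  (J1 effort already set via bond 4)
β3 →R1  (J1 effort already set via bond 4)
β1 →J3  (common-e at J2 fixed by 0)
β5 →I1  (only one flow-in slot at J3)

b0 stroke at J2
b1 stroke at J3
b2 stroke at Sf1
b3 stroke at R1
b4 stroke at J1
b5 stroke at I1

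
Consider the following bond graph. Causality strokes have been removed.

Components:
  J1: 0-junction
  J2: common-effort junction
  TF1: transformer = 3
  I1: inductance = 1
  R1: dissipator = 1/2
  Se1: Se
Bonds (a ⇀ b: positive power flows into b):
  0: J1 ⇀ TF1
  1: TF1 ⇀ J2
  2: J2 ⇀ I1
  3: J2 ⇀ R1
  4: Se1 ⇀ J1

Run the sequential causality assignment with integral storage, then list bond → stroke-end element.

bond 4 →J1  (source Se1 imposes e)
bond 0 →TF1  (0-jn J1 has e-setter on 4)
bond 1 →J2  (through TF1, causality passes straight; one stroke at TF1)
bond 2 →I1  (J2 effort already set via bond 1)
bond 3 →R1  (J2: bond 1 brought effort, rest push out)

#0 →TF1
#1 →J2
#2 →I1
#3 →R1
#4 →J1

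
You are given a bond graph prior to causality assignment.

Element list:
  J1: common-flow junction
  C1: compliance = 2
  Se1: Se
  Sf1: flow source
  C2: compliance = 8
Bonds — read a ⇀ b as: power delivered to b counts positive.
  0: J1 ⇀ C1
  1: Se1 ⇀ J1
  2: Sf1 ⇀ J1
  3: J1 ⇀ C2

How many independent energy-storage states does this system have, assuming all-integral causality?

bond 1 stroke at J1  (source Se1 imposes e)
bond 2 stroke at Sf1  (Sf1: flow source, stroke at near end)
bond 0 stroke at J1  (1-jn J1 has f-setter on 2)
bond 3 stroke at J1  (common-f at J1 fixed by 2)

2  (C1, C2 all integral)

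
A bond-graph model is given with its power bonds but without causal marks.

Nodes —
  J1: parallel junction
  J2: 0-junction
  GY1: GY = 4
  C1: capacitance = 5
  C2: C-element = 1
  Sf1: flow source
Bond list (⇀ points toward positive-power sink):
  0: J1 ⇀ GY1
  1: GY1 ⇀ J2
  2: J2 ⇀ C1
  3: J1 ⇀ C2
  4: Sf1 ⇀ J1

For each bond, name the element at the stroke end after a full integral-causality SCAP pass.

bond 0 |GY1
bond 1 |GY1
bond 2 |J2
bond 3 |J1
bond 4 |Sf1

b4 stroke at Sf1  (Sf1 fixes flow; stroke at Sf1)
b2 stroke at J2  (C1 integral (e out))
b1 stroke at GY1  (J2: bond 2 brought effort, rest push out)
b0 stroke at GY1  (through GY1, causality inverts; strokes same side of GY1)
b3 stroke at J1  (J1: last free bond brings effort in)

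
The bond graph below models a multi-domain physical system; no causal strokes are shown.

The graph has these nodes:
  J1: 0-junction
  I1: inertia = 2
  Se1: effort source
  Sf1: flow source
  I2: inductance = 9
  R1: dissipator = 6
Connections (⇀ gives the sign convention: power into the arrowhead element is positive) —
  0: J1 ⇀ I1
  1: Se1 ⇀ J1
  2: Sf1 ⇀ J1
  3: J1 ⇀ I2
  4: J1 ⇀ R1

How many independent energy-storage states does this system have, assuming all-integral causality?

2  (I1, I2 all integral)

bond 1 stroke at J1  (Se1: effort source, stroke at far end)
bond 2 stroke at Sf1  (Sf1 fixes flow; stroke at Sf1)
bond 0 stroke at I1  (J1 effort already set via bond 1)
bond 3 stroke at I2  (J1: bond 1 brought effort, rest push out)
bond 4 stroke at R1  (0-jn J1 has e-setter on 1)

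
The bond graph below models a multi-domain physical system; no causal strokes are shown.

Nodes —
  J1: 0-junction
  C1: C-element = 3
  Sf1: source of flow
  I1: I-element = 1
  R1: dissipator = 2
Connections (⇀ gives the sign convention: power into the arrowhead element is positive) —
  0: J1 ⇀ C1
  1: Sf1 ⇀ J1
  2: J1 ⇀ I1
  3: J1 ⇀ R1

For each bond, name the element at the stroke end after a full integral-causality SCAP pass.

bond 1 →Sf1  (Sf1: flow source, stroke at near end)
bond 0 →J1  (C1 integral (e out))
bond 2 →I1  (J1: bond 0 brought effort, rest push out)
bond 3 →R1  (J1: bond 0 brought effort, rest push out)

b0 →J1
b1 →Sf1
b2 →I1
b3 →R1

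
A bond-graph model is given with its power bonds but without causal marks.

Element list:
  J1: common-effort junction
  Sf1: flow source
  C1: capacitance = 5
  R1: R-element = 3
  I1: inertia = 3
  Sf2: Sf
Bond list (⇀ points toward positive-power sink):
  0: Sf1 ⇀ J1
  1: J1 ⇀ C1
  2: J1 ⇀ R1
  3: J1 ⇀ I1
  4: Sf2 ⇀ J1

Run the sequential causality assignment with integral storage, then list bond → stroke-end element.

b0 stroke→Sf1
b1 stroke→J1
b2 stroke→R1
b3 stroke→I1
b4 stroke→Sf2

#0 stroke at Sf1  (Sf1 (Sf) sets flow on bond)
#4 stroke at Sf2  (Sf2 fixes flow; stroke at Sf2)
#1 stroke at J1  (C1: C, integral causality)
#2 stroke at R1  (common-e at J1 fixed by 1)
#3 stroke at I1  (J1 effort already set via bond 1)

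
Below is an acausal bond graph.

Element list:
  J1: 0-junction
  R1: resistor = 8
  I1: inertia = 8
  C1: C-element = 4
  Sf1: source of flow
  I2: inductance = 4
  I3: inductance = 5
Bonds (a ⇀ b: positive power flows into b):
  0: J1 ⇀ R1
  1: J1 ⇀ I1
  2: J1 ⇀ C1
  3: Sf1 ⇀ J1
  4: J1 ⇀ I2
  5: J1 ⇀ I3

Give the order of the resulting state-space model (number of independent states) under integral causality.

4  (C1, I1, I2, I3 all integral)

bond 3 stroke→Sf1  (source Sf1 imposes f)
bond 1 stroke→I1  (prefer integral on I1)
bond 2 stroke→J1  (C1: C, integral causality)
bond 0 stroke→R1  (common-e at J1 fixed by 2)
bond 4 stroke→I2  (0-jn J1 has e-setter on 2)
bond 5 stroke→I3  (0-jn J1 has e-setter on 2)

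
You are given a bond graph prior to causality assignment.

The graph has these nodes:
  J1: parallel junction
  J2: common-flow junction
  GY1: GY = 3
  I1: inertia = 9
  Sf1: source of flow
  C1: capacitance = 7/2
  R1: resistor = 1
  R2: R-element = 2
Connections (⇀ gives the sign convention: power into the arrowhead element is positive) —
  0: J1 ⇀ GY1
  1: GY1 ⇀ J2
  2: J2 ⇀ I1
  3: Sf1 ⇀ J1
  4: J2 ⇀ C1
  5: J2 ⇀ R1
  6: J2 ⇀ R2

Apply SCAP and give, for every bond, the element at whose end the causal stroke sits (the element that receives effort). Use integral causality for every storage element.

#0 |J1
#1 |J2
#2 |I1
#3 |Sf1
#4 |J2
#5 |J2
#6 |J2

bond 3 stroke at Sf1  (Sf1 fixes flow; stroke at Sf1)
bond 0 stroke at J1  (J1: last free bond brings effort in)
bond 1 stroke at J2  (GY GY1: same side as bond 0)
bond 2 stroke at I1  (I1: I, integral causality)
bond 4 stroke at J2  (1-jn J2 has f-setter on 2)
bond 5 stroke at J2  (J2: bond 2 brought flow, rest push out)
bond 6 stroke at J2  (1-jn J2 has f-setter on 2)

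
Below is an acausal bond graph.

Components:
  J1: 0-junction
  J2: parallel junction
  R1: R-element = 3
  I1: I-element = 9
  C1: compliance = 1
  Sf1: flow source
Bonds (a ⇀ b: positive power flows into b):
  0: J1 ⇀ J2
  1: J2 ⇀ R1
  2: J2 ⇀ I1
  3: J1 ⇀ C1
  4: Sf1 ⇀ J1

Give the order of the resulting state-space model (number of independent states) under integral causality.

2  (C1, I1 all integral)

β4 stroke at Sf1  (source Sf1 imposes f)
β2 stroke at I1  (I1: I, integral causality)
β3 stroke at J1  (C1: C, integral causality)
β0 stroke at J2  (0-jn J1 has e-setter on 3)
β1 stroke at R1  (J2: bond 0 brought effort, rest push out)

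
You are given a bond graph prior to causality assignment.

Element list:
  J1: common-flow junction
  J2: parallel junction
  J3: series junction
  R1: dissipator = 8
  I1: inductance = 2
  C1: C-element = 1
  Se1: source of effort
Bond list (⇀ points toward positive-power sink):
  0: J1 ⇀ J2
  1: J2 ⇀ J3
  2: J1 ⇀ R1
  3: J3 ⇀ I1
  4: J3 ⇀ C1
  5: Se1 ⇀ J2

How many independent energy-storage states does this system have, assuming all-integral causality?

2  (C1, I1 all integral)

#5 →J2  (Se1: effort source, stroke at far end)
#0 →J1  (common-e at J2 fixed by 5)
#1 →J3  (common-e at J2 fixed by 5)
#2 →R1  (J1 needs exactly one f-in)
#3 →I1  (I1 integral (f out))
#4 →J3  (J3 flow already set via bond 3)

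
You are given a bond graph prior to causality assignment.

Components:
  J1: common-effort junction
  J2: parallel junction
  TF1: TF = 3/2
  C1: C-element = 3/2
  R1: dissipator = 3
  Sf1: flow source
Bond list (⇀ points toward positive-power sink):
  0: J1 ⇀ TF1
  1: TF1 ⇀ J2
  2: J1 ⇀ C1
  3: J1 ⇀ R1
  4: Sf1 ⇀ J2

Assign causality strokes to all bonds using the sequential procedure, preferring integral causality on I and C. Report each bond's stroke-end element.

bond 4 |Sf1  (Sf1 (Sf) sets flow on bond)
bond 1 |J2  (only one effort-in slot at J2)
bond 0 |TF1  (through TF1, causality passes straight; one stroke at TF1)
bond 2 |J1  (C1 integral (e out))
bond 3 |R1  (J1 effort already set via bond 2)

bond 0 →TF1
bond 1 →J2
bond 2 →J1
bond 3 →R1
bond 4 →Sf1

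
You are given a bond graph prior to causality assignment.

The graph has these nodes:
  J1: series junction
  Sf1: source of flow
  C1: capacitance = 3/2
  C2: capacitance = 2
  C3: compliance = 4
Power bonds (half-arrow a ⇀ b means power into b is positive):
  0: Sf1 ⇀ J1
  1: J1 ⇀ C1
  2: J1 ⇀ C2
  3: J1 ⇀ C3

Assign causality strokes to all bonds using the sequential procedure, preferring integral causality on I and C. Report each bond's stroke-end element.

#0 →Sf1
#1 →J1
#2 →J1
#3 →J1

#0 stroke at Sf1  (source Sf1 imposes f)
#1 stroke at J1  (common-f at J1 fixed by 0)
#2 stroke at J1  (J1 flow already set via bond 0)
#3 stroke at J1  (J1 flow already set via bond 0)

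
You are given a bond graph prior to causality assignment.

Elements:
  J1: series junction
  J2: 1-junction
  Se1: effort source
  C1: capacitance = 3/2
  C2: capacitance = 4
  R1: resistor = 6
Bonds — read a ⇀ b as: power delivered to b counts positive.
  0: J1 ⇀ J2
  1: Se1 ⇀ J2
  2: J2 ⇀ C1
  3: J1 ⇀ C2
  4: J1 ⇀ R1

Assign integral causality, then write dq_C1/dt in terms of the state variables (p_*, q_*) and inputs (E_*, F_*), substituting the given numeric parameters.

dq_C1/dt = E_Se1/6 - q_C1/9 - q_C2/24

bond 1 |J2  (Se1 (Se) sets effort on bond)
bond 2 |J2  (C1 integral (e out))
bond 0 |J1  (closing 1-jn rule on J2)
bond 3 |J1  (prefer integral on C2)
bond 4 |R1  (J1 needs exactly one f-in)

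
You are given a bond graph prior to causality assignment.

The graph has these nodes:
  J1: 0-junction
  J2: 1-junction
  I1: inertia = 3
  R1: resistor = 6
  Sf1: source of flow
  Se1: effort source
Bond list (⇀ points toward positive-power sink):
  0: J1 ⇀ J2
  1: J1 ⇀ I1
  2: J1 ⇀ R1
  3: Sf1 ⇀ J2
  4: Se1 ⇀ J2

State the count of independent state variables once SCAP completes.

#3 stroke→Sf1  (Sf1 (Sf) sets flow on bond)
#4 stroke→J2  (Se1 fixes effort; stroke away)
#0 stroke→J2  (1-jn J2 has f-setter on 3)
#1 stroke→I1  (I1 outputs flow p/I1)
#2 stroke→J1  (J1 needs exactly one e-in)

1  (I1 all integral)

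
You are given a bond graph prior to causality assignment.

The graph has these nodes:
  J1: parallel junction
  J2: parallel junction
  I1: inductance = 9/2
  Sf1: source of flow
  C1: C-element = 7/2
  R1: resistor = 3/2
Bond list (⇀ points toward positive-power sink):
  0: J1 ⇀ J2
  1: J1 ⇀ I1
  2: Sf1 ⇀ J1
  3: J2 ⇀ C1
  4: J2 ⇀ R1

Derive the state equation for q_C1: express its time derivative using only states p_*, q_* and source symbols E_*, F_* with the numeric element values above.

dq_C1/dt = F_Sf1 - 2*p_I1/9 - 4*q_C1/21

β2 stroke→Sf1  (Sf1 (Sf) sets flow on bond)
β1 stroke→I1  (I1 integral (f out))
β0 stroke→J1  (only one effort-in slot at J1)
β3 stroke→J2  (prefer integral on C1)
β4 stroke→R1  (common-e at J2 fixed by 3)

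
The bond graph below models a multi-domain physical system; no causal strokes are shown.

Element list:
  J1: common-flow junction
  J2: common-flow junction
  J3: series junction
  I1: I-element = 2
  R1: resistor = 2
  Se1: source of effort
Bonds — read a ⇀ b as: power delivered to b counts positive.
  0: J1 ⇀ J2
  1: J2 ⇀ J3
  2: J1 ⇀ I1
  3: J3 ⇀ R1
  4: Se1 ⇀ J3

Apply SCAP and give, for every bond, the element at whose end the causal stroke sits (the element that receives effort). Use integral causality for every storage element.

bond 4 stroke→J3  (Se1 fixes effort; stroke away)
bond 2 stroke→I1  (prefer integral on I1)
bond 0 stroke→J1  (J1 flow already set via bond 2)
bond 1 stroke→J2  (common-f at J2 fixed by 0)
bond 3 stroke→J3  (1-jn J3 has f-setter on 1)

b0 →J1
b1 →J2
b2 →I1
b3 →J3
b4 →J3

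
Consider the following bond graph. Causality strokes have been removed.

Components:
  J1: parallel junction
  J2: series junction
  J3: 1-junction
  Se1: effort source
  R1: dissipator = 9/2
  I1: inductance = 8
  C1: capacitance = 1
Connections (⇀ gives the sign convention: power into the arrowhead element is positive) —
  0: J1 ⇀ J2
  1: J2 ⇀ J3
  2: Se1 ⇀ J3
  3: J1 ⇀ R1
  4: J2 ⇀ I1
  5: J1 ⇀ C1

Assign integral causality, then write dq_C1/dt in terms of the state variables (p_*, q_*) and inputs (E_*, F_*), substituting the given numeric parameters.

b2 stroke at J3  (Se1: effort source, stroke at far end)
b1 stroke at J2  (closing 1-jn rule on J3)
b4 stroke at I1  (prefer integral on I1)
b0 stroke at J2  (1-jn J2 has f-setter on 4)
b5 stroke at J1  (prefer integral on C1)
b3 stroke at R1  (J1: bond 5 brought effort, rest push out)

dq_C1/dt = -p_I1/8 - 2*q_C1/9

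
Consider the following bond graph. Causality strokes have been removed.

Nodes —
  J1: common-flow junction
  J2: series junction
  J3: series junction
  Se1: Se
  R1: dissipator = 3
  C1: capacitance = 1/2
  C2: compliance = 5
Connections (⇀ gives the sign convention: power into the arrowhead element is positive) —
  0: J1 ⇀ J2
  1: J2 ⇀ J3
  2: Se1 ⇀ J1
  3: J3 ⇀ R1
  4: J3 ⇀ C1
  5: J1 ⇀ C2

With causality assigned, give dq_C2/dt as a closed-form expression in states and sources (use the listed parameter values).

β2 stroke→J1  (source Se1 imposes e)
β4 stroke→J3  (prefer integral on C1)
β5 stroke→J1  (C2: C, integral causality)
β0 stroke→J2  (J1 needs exactly one f-in)
β1 stroke→J3  (only one flow-in slot at J2)
β3 stroke→R1  (J3 needs exactly one f-in)

dq_C2/dt = E_Se1/3 - 2*q_C1/3 - q_C2/15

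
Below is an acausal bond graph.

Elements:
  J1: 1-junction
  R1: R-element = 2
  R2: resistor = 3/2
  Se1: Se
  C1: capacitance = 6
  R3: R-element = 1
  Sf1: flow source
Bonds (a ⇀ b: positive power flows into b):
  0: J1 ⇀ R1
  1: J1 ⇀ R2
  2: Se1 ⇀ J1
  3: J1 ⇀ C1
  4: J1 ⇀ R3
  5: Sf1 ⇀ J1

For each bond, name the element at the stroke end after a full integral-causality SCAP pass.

β0 →J1
β1 →J1
β2 →J1
β3 →J1
β4 →J1
β5 →Sf1

β2 stroke at J1  (Se1 (Se) sets effort on bond)
β5 stroke at Sf1  (Sf1 (Sf) sets flow on bond)
β0 stroke at J1  (1-jn J1 has f-setter on 5)
β1 stroke at J1  (J1 flow already set via bond 5)
β3 stroke at J1  (common-f at J1 fixed by 5)
β4 stroke at J1  (J1 flow already set via bond 5)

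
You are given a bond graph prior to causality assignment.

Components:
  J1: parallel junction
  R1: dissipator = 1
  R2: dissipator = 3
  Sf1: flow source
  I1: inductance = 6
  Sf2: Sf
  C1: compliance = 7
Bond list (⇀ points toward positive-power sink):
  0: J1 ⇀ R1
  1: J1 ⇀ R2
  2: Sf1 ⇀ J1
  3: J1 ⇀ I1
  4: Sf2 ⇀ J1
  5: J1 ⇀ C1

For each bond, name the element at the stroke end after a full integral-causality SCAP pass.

β2 stroke at Sf1  (Sf1 (Sf) sets flow on bond)
β4 stroke at Sf2  (source Sf2 imposes f)
β3 stroke at I1  (I1: I, integral causality)
β5 stroke at J1  (C1: C, integral causality)
β0 stroke at R1  (J1 effort already set via bond 5)
β1 stroke at R2  (J1 effort already set via bond 5)

#0 stroke→R1
#1 stroke→R2
#2 stroke→Sf1
#3 stroke→I1
#4 stroke→Sf2
#5 stroke→J1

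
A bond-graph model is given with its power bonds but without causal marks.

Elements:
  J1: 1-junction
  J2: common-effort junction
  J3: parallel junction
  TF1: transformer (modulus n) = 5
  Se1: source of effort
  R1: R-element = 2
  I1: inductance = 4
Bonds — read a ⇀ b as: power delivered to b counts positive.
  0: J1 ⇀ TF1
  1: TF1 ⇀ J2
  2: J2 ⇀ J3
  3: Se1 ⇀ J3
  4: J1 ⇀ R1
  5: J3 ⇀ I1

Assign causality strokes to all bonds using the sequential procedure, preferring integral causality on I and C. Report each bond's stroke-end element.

#0 |J1
#1 |TF1
#2 |J2
#3 |J3
#4 |R1
#5 |I1

bond 3 stroke at J3  (Se1 (Se) sets effort on bond)
bond 2 stroke at J2  (J3 effort already set via bond 3)
bond 5 stroke at I1  (0-jn J3 has e-setter on 3)
bond 1 stroke at TF1  (J2 effort already set via bond 2)
bond 0 stroke at J1  (TF TF1: opposite of bond 1)
bond 4 stroke at R1  (J1: last free bond brings flow in)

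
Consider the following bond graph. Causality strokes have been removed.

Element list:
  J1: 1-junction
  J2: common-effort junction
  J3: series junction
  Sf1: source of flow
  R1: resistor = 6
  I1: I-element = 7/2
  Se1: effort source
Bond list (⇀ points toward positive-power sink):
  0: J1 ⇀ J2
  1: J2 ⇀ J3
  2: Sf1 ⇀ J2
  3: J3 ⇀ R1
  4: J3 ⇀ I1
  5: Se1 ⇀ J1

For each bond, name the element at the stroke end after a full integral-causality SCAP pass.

bond 2 |Sf1  (Sf1: flow source, stroke at near end)
bond 5 |J1  (Se1 fixes effort; stroke away)
bond 0 |J2  (only one flow-in slot at J1)
bond 1 |J3  (common-e at J2 fixed by 0)
bond 4 |I1  (I1 integral (f out))
bond 3 |J3  (1-jn J3 has f-setter on 4)

bond 0 |J2
bond 1 |J3
bond 2 |Sf1
bond 3 |J3
bond 4 |I1
bond 5 |J1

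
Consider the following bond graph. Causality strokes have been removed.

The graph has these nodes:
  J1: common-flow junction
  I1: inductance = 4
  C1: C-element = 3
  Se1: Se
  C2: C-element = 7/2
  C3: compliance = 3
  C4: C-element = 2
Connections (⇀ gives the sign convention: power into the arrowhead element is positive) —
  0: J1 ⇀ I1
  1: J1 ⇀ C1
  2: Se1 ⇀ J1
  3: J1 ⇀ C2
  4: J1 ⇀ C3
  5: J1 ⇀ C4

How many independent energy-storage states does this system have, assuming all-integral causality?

bond 2 |J1  (Se1: effort source, stroke at far end)
bond 0 |I1  (prefer integral on I1)
bond 1 |J1  (common-f at J1 fixed by 0)
bond 3 |J1  (common-f at J1 fixed by 0)
bond 4 |J1  (J1: bond 0 brought flow, rest push out)
bond 5 |J1  (common-f at J1 fixed by 0)

5  (C1, C2, C3, C4, I1 all integral)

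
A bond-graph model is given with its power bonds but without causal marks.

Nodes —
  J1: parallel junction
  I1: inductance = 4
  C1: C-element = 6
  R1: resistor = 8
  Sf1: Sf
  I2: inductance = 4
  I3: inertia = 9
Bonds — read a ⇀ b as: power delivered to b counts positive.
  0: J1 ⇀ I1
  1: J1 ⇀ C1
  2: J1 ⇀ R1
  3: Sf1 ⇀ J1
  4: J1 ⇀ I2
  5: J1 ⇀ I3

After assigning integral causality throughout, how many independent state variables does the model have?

b3 stroke→Sf1  (Sf1: flow source, stroke at near end)
b0 stroke→I1  (I1 outputs flow p/I1)
b1 stroke→J1  (prefer integral on C1)
b2 stroke→R1  (common-e at J1 fixed by 1)
b4 stroke→I2  (J1: bond 1 brought effort, rest push out)
b5 stroke→I3  (common-e at J1 fixed by 1)

4  (C1, I1, I2, I3 all integral)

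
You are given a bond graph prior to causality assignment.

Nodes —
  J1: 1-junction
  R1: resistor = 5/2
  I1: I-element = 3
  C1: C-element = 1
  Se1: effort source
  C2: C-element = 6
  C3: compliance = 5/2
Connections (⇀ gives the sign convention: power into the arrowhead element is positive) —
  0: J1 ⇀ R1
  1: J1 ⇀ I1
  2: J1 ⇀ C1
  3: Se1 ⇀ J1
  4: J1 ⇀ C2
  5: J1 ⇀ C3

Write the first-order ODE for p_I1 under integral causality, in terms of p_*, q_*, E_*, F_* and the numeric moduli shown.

dp_I1/dt = E_Se1 - 5*p_I1/6 - q_C1 - q_C2/6 - 2*q_C3/5

#3 |J1  (Se1 (Se) sets effort on bond)
#1 |I1  (I1 outputs flow p/I1)
#0 |J1  (1-jn J1 has f-setter on 1)
#2 |J1  (J1: bond 1 brought flow, rest push out)
#4 |J1  (1-jn J1 has f-setter on 1)
#5 |J1  (J1: bond 1 brought flow, rest push out)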